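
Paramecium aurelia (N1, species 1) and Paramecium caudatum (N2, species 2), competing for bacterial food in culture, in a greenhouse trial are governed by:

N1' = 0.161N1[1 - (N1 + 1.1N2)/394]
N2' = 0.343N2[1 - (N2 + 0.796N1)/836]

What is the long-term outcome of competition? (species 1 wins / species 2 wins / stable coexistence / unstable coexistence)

Compare the nullcline intercepts: K1/α12 = 394/1.1 = 358 < K2 = 836; K2/α21 = 836/0.796 = 1050 > K1 = 394.
Since the inequalities point opposite ways, species 2 can invade but species 1 cannot.

species 2 excludes species 1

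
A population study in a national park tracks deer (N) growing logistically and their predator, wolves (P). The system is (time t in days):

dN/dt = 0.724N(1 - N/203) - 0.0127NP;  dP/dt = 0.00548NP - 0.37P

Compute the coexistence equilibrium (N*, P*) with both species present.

N* ≈ 67.5, P* ≈ 38

From dP/dt = 0 with P > 0: 0.00548N* = 0.37, so N* = 67.5.
Substitute into dN/dt = 0: 0.724(1 - 67.5/203) = 0.0127P*.
The bracket is 0.667, giving P* = 0.483/0.0127 = 38.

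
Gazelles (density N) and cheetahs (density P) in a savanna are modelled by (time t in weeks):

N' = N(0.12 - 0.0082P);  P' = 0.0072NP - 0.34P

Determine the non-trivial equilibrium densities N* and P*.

N* ≈ 47.2, P* ≈ 14.6

Set dP/dt = 0 with P > 0: 0.0072N - 0.34 = 0, so N* = 0.34/0.0072 = 47.2.
Set dN/dt = 0 with N > 0: 0.12 - 0.0082P = 0, so P* = 0.12/0.0082 = 14.6.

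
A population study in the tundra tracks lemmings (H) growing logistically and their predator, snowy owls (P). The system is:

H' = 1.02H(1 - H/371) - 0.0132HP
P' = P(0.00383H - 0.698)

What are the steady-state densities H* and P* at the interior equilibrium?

H* ≈ 182, P* ≈ 39.3

From dP/dt = 0 with P > 0: 0.00383H* = 0.698, so H* = 182.
Substitute into dH/dt = 0: 1.02(1 - 182/371) = 0.0132P*.
The bracket is 0.509, giving P* = 0.519/0.0132 = 39.3.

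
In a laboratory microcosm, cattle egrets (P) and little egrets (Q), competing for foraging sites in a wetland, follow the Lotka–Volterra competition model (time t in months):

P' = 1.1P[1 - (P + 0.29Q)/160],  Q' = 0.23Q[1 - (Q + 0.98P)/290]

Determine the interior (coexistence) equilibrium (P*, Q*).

P* ≈ 106, Q* ≈ 186

Setting both brackets to zero gives the nullclines P + 0.29Q = 160 and 0.98P + Q = 290.
Substituting Q = 290 - 0.98P into the first: P(1 - 0.29·0.98) = 160 - 0.29·290.
So P* = 75.9/0.716 = 106, and then Q* = 290 - 0.98·106 = 186.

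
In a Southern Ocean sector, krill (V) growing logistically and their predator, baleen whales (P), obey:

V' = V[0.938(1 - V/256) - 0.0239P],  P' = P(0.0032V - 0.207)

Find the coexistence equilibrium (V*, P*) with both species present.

V* ≈ 64.7, P* ≈ 29.3

From dP/dt = 0 with P > 0: 0.0032V* = 0.207, so V* = 64.7.
Substitute into dV/dt = 0: 0.938(1 - 64.7/256) = 0.0239P*.
The bracket is 0.747, giving P* = 0.701/0.0239 = 29.3.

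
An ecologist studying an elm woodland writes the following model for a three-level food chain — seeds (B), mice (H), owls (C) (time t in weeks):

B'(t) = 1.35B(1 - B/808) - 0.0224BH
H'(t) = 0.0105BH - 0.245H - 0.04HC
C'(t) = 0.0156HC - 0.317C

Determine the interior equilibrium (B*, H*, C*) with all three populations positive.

From dC/dt = 0: 0.0156H* = 0.317, so H* = 20.3.
From dB/dt = 0: 1.35(1 - B*/808) = 0.0224·20.3, giving B* = 808·(1 - 0.337) = 536.
From dH/dt = 0: 0.0105·536 - 0.245 = 0.04C*, so C* = 5.38/0.04 = 134.

B* ≈ 536, H* ≈ 20.3, C* ≈ 134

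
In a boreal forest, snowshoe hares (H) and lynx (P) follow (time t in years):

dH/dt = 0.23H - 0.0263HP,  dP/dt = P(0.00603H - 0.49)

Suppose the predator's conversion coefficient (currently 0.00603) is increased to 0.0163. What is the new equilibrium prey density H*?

H* ≈ 30.1

At the interior fixed point, setting dP/dt = 0 with P > 0 fixes H* = (predator death rate)/(HP coefficient) — independent of the other coefficients.
With the change, H* = 0.49/0.0163 = 30.1; it falls from 81.3.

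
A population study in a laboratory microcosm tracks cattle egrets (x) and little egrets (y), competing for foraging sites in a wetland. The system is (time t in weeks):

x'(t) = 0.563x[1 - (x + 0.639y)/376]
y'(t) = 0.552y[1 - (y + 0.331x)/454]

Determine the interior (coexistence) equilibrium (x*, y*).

Setting both brackets to zero gives the nullclines x + 0.639y = 376 and 0.331x + y = 454.
Substituting y = 454 - 0.331x into the first: x(1 - 0.639·0.331) = 376 - 0.639·454.
So x* = 85.9/0.788 = 109, and then y* = 454 - 0.331·109 = 418.

x* ≈ 109, y* ≈ 418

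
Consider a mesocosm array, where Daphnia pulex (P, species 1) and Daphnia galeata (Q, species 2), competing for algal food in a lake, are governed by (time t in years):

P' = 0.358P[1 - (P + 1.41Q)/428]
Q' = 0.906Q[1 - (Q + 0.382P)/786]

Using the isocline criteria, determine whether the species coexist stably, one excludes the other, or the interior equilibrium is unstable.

species 2 excludes species 1

Compare the nullcline intercepts: K1/α12 = 428/1.41 = 304 < K2 = 786; K2/α21 = 786/0.382 = 2060 > K1 = 428.
Since the inequalities point opposite ways, species 2 can invade but species 1 cannot.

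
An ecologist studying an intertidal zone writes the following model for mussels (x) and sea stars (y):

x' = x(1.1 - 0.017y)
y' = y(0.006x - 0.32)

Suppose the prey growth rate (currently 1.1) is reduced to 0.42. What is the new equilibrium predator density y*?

At the interior fixed point, setting dx/dt = 0 with x > 0 fixes y* = (prey growth rate)/(xy coefficient) — independent of the other coefficients.
With the change, y* = 0.42/0.017 = 24.7; it falls from 64.7.

y* ≈ 24.7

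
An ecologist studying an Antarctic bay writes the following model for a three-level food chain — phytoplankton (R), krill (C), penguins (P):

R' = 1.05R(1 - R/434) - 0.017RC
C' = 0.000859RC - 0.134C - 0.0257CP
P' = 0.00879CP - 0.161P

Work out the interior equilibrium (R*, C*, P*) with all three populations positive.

R* ≈ 305, C* ≈ 18.3, P* ≈ 4.99

From dP/dt = 0: 0.00879C* = 0.161, so C* = 18.3.
From dR/dt = 0: 1.05(1 - R*/434) = 0.017·18.3, giving R* = 434·(1 - 0.297) = 305.
From dC/dt = 0: 0.000859·305 - 0.134 = 0.0257P*, so P* = 0.128/0.0257 = 4.99.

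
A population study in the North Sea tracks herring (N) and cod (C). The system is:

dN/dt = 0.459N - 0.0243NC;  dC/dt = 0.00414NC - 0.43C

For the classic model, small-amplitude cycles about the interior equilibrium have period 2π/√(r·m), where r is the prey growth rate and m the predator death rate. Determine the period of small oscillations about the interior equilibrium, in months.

T ≈ 14.1 months

Here r = 0.459 and m = 0.43, so r·m = 0.197.
ω = √0.197 = 0.444 per month, hence T = 2π/ω ≈ 14.1 months.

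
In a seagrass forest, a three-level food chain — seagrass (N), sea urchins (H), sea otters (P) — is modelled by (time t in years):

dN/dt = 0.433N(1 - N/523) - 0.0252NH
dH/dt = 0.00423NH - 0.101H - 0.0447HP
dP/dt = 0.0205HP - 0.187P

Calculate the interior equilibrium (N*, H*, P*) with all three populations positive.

From dP/dt = 0: 0.0205H* = 0.187, so H* = 9.12.
From dN/dt = 0: 0.433(1 - N*/523) = 0.0252·9.12, giving N* = 523·(1 - 0.531) = 245.
From dH/dt = 0: 0.00423·245 - 0.101 = 0.0447P*, so P* = 0.937/0.0447 = 21.

N* ≈ 245, H* ≈ 9.12, P* ≈ 21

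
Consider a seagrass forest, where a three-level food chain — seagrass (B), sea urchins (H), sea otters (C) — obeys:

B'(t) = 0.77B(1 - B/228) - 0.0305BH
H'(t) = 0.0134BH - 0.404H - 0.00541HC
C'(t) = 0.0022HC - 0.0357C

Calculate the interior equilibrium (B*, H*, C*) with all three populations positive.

From dC/dt = 0: 0.0022H* = 0.0357, so H* = 16.2.
From dB/dt = 0: 0.77(1 - B*/228) = 0.0305·16.2, giving B* = 228·(1 - 0.643) = 81.4.
From dH/dt = 0: 0.0134·81.4 - 0.404 = 0.00541C*, so C* = 0.687/0.00541 = 127.

B* ≈ 81.4, H* ≈ 16.2, C* ≈ 127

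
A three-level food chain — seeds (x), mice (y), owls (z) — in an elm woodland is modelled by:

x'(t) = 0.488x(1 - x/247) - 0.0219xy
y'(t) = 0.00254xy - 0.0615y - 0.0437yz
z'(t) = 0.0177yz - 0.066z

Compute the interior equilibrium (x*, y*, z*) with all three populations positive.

From dz/dt = 0: 0.0177y* = 0.066, so y* = 3.73.
From dx/dt = 0: 0.488(1 - x*/247) = 0.0219·3.73, giving x* = 247·(1 - 0.167) = 206.
From dy/dt = 0: 0.00254·206 - 0.0615 = 0.0437z*, so z* = 0.461/0.0437 = 10.5.

x* ≈ 206, y* ≈ 3.73, z* ≈ 10.5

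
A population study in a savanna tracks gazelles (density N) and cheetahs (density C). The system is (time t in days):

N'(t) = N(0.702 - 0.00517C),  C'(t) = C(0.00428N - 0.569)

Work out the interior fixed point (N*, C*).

N* ≈ 133, C* ≈ 136

Set dC/dt = 0 with C > 0: 0.00428N - 0.569 = 0, so N* = 0.569/0.00428 = 133.
Set dN/dt = 0 with N > 0: 0.702 - 0.00517C = 0, so C* = 0.702/0.00517 = 136.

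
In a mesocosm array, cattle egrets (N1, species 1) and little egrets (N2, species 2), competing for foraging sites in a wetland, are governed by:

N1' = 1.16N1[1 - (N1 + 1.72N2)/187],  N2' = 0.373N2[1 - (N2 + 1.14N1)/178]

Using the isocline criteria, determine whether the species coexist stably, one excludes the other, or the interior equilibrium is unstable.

unstable coexistence (outcome depends on initial conditions)

Compare the nullcline intercepts: K1/α12 = 187/1.72 = 109 < K2 = 178; K2/α21 = 178/1.14 = 156 < K1 = 187.
Since both are reversed, neither can invade when rare; the interior point is a saddle.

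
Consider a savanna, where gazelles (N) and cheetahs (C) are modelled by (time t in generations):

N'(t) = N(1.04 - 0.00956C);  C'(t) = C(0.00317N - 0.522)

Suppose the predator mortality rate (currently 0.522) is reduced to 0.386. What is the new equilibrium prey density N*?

N* ≈ 122

At the interior fixed point, setting dC/dt = 0 with C > 0 fixes N* = (predator death rate)/(NC coefficient) — independent of the other coefficients.
With the change, N* = 0.386/0.00317 = 122; it falls from 165.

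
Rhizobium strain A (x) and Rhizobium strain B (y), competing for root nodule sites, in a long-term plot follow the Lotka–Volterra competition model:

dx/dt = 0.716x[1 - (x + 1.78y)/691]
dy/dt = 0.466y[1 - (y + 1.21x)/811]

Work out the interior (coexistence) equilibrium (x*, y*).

x* ≈ 652, y* ≈ 21.8

Setting both brackets to zero gives the nullclines x + 1.78y = 691 and 1.21x + y = 811.
Substituting y = 811 - 1.21x into the first: x(1 - 1.78·1.21) = 691 - 1.78·811.
So x* = -753/-1.15 = 652, and then y* = 811 - 1.21·652 = 21.8.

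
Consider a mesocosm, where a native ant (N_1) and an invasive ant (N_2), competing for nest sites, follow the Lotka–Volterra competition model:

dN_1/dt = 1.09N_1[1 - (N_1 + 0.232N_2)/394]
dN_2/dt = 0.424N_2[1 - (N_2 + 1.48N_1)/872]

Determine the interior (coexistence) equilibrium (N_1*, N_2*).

Setting both brackets to zero gives the nullclines N_1 + 0.232N_2 = 394 and 1.48N_1 + N_2 = 872.
Substituting N_2 = 872 - 1.48N_1 into the first: N_1(1 - 0.232·1.48) = 394 - 0.232·872.
So N_1* = 192/0.657 = 292, and then N_2* = 872 - 1.48·292 = 440.

N_1* ≈ 292, N_2* ≈ 440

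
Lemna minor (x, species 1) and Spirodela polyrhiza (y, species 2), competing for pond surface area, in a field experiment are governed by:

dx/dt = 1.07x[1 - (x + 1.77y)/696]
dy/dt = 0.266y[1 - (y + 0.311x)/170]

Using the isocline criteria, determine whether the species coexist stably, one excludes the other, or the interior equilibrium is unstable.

species 1 excludes species 2

Compare the nullcline intercepts: K1/α12 = 696/1.77 = 393 > K2 = 170; K2/α21 = 170/0.311 = 547 < K1 = 696.
Since the inequalities point opposite ways, species 1 can invade but species 2 cannot.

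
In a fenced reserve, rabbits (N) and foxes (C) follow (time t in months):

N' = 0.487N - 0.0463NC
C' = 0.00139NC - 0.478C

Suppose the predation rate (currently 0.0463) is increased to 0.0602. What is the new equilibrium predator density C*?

C* ≈ 8.09

At the interior fixed point, setting dN/dt = 0 with N > 0 fixes C* = (prey growth rate)/(NC coefficient) — independent of the other coefficients.
With the change, C* = 0.487/0.0602 = 8.09; it falls from 10.5.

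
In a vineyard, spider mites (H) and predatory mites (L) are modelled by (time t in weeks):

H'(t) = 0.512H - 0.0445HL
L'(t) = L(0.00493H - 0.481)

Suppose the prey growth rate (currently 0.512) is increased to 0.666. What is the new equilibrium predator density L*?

L* ≈ 15

At the interior fixed point, setting dH/dt = 0 with H > 0 fixes L* = (prey growth rate)/(HL coefficient) — independent of the other coefficients.
With the change, L* = 0.666/0.0445 = 15; it rises from 11.5.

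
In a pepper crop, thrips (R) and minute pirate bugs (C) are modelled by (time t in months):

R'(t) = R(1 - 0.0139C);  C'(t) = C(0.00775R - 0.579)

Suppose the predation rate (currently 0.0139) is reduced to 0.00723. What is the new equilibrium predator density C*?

At the interior fixed point, setting dR/dt = 0 with R > 0 fixes C* = (prey growth rate)/(RC coefficient) — independent of the other coefficients.
With the change, C* = 1/0.00723 = 138; it rises from 71.9.

C* ≈ 138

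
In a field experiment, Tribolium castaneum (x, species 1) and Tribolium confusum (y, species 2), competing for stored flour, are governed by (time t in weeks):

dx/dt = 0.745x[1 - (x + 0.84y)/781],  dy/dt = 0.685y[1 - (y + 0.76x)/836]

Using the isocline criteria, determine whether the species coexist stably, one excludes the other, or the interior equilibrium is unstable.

Compare the nullcline intercepts: K1/α12 = 781/0.84 = 930 > K2 = 836; K2/α21 = 836/0.76 = 1100 > K1 = 781.
Since both inequalities hold, each species can invade when rare, so the interior equilibrium is stable.

stable coexistence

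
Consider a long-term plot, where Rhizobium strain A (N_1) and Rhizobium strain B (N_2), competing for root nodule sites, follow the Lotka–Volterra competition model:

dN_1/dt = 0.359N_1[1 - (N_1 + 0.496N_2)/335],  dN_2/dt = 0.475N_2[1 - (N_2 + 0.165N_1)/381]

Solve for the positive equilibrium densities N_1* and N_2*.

N_1* ≈ 159, N_2* ≈ 355

Setting both brackets to zero gives the nullclines N_1 + 0.496N_2 = 335 and 0.165N_1 + N_2 = 381.
Substituting N_2 = 381 - 0.165N_1 into the first: N_1(1 - 0.496·0.165) = 335 - 0.496·381.
So N_1* = 146/0.918 = 159, and then N_2* = 381 - 0.165·159 = 355.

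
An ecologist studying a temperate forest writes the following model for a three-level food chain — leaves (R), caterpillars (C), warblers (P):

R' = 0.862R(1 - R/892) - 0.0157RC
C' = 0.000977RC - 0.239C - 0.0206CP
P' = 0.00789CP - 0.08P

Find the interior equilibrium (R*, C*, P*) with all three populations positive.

R* ≈ 727, C* ≈ 10.1, P* ≈ 22.9

From dP/dt = 0: 0.00789C* = 0.08, so C* = 10.1.
From dR/dt = 0: 0.862(1 - R*/892) = 0.0157·10.1, giving R* = 892·(1 - 0.185) = 727.
From dC/dt = 0: 0.000977·727 - 0.239 = 0.0206P*, so P* = 0.472/0.0206 = 22.9.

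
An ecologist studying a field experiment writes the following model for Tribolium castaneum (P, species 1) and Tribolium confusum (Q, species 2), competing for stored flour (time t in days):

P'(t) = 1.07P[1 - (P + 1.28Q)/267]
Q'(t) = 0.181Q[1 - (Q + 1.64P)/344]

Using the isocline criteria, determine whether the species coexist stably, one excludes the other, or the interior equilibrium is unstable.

unstable coexistence (outcome depends on initial conditions)

Compare the nullcline intercepts: K1/α12 = 267/1.28 = 209 < K2 = 344; K2/α21 = 344/1.64 = 210 < K1 = 267.
Since both are reversed, neither can invade when rare; the interior point is a saddle.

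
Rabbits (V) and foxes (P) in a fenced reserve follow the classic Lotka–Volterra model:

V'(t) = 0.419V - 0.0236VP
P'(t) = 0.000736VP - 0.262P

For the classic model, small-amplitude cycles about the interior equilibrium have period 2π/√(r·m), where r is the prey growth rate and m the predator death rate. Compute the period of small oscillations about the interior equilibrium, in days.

T ≈ 19 days

Here r = 0.419 and m = 0.262, so r·m = 0.11.
ω = √0.11 = 0.331 per day, hence T = 2π/ω ≈ 19 days.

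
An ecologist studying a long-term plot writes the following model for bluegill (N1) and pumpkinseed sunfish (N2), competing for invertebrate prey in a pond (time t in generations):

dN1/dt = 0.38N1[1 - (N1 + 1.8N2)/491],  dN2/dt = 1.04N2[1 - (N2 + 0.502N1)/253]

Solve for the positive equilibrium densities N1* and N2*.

Setting both brackets to zero gives the nullclines N1 + 1.8N2 = 491 and 0.502N1 + N2 = 253.
Substituting N2 = 253 - 0.502N1 into the first: N1(1 - 1.8·0.502) = 491 - 1.8·253.
So N1* = 35.6/0.0964 = 369, and then N2* = 253 - 0.502·369 = 67.6.

N1* ≈ 369, N2* ≈ 67.6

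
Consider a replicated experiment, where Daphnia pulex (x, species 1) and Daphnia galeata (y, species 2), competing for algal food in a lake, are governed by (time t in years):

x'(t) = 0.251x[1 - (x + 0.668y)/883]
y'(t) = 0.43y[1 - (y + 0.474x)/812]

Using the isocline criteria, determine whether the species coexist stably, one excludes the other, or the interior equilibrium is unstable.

Compare the nullcline intercepts: K1/α12 = 883/0.668 = 1320 > K2 = 812; K2/α21 = 812/0.474 = 1710 > K1 = 883.
Since both inequalities hold, each species can invade when rare, so the interior equilibrium is stable.

stable coexistence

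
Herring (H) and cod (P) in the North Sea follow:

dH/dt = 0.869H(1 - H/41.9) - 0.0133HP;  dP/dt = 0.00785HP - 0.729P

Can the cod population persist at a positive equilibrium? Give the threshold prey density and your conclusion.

The predator equation gives dP/dt > 0 only when H > 0.729/0.00785 = 92.9.
Without the predator, H → K = 41.9. Since 41.9 < 92.9, the predator cannot invade.

Threshold H = 92.9; K < 92.9, so no, the predator goes extinct.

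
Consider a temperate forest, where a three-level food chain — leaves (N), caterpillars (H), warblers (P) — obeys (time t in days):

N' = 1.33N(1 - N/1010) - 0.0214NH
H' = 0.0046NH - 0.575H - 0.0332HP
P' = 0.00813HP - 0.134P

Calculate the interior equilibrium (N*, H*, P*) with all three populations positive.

N* ≈ 742, H* ≈ 16.5, P* ≈ 85.5

From dP/dt = 0: 0.00813H* = 0.134, so H* = 16.5.
From dN/dt = 0: 1.33(1 - N*/1010) = 0.0214·16.5, giving N* = 1010·(1 - 0.265) = 742.
From dH/dt = 0: 0.0046·742 - 0.575 = 0.0332P*, so P* = 2.84/0.0332 = 85.5.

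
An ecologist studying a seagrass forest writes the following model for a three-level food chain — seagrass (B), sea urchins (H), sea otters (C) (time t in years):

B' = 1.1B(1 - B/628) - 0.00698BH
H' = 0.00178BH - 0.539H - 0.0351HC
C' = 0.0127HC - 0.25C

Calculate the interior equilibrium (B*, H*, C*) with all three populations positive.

B* ≈ 550, H* ≈ 19.7, C* ≈ 12.5

From dC/dt = 0: 0.0127H* = 0.25, so H* = 19.7.
From dB/dt = 0: 1.1(1 - B*/628) = 0.00698·19.7, giving B* = 628·(1 - 0.125) = 550.
From dH/dt = 0: 0.00178·550 - 0.539 = 0.0351C*, so C* = 0.439/0.0351 = 12.5.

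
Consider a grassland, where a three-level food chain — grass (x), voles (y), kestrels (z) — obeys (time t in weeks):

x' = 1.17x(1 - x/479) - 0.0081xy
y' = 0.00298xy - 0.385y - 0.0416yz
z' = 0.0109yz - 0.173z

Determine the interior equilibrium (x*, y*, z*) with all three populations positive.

From dz/dt = 0: 0.0109y* = 0.173, so y* = 15.9.
From dx/dt = 0: 1.17(1 - x*/479) = 0.0081·15.9, giving x* = 479·(1 - 0.11) = 426.
From dy/dt = 0: 0.00298·426 - 0.385 = 0.0416z*, so z* = 0.886/0.0416 = 21.3.

x* ≈ 426, y* ≈ 15.9, z* ≈ 21.3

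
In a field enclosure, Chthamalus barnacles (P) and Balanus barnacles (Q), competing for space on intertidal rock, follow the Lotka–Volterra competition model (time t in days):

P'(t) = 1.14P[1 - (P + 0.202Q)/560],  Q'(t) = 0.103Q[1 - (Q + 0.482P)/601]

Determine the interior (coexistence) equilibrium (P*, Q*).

Setting both brackets to zero gives the nullclines P + 0.202Q = 560 and 0.482P + Q = 601.
Substituting Q = 601 - 0.482P into the first: P(1 - 0.202·0.482) = 560 - 0.202·601.
So P* = 439/0.903 = 486, and then Q* = 601 - 0.482·486 = 367.

P* ≈ 486, Q* ≈ 367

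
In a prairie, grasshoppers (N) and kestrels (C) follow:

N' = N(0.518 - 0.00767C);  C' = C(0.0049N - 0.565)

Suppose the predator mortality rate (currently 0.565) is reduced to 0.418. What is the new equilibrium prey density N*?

At the interior fixed point, setting dC/dt = 0 with C > 0 fixes N* = (predator death rate)/(NC coefficient) — independent of the other coefficients.
With the change, N* = 0.418/0.0049 = 85.3; it falls from 115.

N* ≈ 85.3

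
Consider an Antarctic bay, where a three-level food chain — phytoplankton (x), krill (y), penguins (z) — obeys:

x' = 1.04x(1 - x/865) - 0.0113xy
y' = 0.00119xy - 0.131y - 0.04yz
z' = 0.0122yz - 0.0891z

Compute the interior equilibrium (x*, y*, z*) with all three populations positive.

x* ≈ 796, y* ≈ 7.3, z* ≈ 20.4

From dz/dt = 0: 0.0122y* = 0.0891, so y* = 7.3.
From dx/dt = 0: 1.04(1 - x*/865) = 0.0113·7.3, giving x* = 865·(1 - 0.0794) = 796.
From dy/dt = 0: 0.00119·796 - 0.131 = 0.04z*, so z* = 0.817/0.04 = 20.4.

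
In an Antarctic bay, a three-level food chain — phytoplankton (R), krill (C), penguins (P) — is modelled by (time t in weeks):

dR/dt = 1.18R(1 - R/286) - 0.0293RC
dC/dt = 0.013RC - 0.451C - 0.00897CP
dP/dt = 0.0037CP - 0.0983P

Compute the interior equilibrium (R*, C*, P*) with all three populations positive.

R* ≈ 97.3, C* ≈ 26.6, P* ≈ 90.8

From dP/dt = 0: 0.0037C* = 0.0983, so C* = 26.6.
From dR/dt = 0: 1.18(1 - R*/286) = 0.0293·26.6, giving R* = 286·(1 - 0.66) = 97.3.
From dC/dt = 0: 0.013·97.3 - 0.451 = 0.00897P*, so P* = 0.814/0.00897 = 90.8.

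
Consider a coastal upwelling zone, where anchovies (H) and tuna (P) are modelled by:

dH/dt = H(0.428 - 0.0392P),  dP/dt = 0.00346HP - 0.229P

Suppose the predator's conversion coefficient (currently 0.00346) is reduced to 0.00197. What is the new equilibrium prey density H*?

At the interior fixed point, setting dP/dt = 0 with P > 0 fixes H* = (predator death rate)/(HP coefficient) — independent of the other coefficients.
With the change, H* = 0.229/0.00197 = 116; it rises from 66.2.

H* ≈ 116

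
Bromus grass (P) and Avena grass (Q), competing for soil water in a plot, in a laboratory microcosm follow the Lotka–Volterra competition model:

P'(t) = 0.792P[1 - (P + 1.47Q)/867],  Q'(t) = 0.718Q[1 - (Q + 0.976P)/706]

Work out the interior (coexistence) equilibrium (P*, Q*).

Setting both brackets to zero gives the nullclines P + 1.47Q = 867 and 0.976P + Q = 706.
Substituting Q = 706 - 0.976P into the first: P(1 - 1.47·0.976) = 867 - 1.47·706.
So P* = -171/-0.435 = 393, and then Q* = 706 - 0.976·393 = 322.

P* ≈ 393, Q* ≈ 322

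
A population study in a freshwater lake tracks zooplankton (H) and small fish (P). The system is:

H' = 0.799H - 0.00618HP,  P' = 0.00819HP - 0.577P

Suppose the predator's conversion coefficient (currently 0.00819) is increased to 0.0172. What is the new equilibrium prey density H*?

H* ≈ 33.5

At the interior fixed point, setting dP/dt = 0 with P > 0 fixes H* = (predator death rate)/(HP coefficient) — independent of the other coefficients.
With the change, H* = 0.577/0.0172 = 33.5; it falls from 70.5.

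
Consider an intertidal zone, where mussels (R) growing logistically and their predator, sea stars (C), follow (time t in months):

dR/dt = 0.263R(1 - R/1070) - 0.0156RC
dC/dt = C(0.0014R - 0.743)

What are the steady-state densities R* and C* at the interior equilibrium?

From dC/dt = 0 with C > 0: 0.0014R* = 0.743, so R* = 531.
Substitute into dR/dt = 0: 0.263(1 - 531/1070) = 0.0156C*.
The bracket is 0.504, giving C* = 0.133/0.0156 = 8.5.

R* ≈ 531, C* ≈ 8.5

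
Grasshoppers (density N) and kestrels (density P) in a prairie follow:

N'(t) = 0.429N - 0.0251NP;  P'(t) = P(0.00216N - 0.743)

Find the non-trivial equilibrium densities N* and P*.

Set dP/dt = 0 with P > 0: 0.00216N - 0.743 = 0, so N* = 0.743/0.00216 = 344.
Set dN/dt = 0 with N > 0: 0.429 - 0.0251P = 0, so P* = 0.429/0.0251 = 17.1.

N* ≈ 344, P* ≈ 17.1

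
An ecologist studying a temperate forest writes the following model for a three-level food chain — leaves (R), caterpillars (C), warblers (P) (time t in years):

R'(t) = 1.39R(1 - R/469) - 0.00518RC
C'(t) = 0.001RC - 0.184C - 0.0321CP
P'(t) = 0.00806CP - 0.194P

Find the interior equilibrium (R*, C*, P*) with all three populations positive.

R* ≈ 427, C* ≈ 24.1, P* ≈ 7.57

From dP/dt = 0: 0.00806C* = 0.194, so C* = 24.1.
From dR/dt = 0: 1.39(1 - R*/469) = 0.00518·24.1, giving R* = 469·(1 - 0.0897) = 427.
From dC/dt = 0: 0.001·427 - 0.184 = 0.0321P*, so P* = 0.243/0.0321 = 7.57.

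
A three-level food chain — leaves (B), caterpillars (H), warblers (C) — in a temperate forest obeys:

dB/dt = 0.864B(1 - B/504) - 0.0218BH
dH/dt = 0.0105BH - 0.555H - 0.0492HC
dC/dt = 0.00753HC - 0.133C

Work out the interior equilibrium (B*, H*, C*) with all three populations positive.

From dC/dt = 0: 0.00753H* = 0.133, so H* = 17.7.
From dB/dt = 0: 0.864(1 - B*/504) = 0.0218·17.7, giving B* = 504·(1 - 0.446) = 279.
From dH/dt = 0: 0.0105·279 - 0.555 = 0.0492C*, so C* = 2.38/0.0492 = 48.3.

B* ≈ 279, H* ≈ 17.7, C* ≈ 48.3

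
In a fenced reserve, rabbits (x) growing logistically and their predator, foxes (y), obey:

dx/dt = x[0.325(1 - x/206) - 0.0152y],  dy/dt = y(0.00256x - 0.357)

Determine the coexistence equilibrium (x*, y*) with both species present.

x* ≈ 139, y* ≈ 6.91

From dy/dt = 0 with y > 0: 0.00256x* = 0.357, so x* = 139.
Substitute into dx/dt = 0: 0.325(1 - 139/206) = 0.0152y*.
The bracket is 0.323, giving y* = 0.105/0.0152 = 6.91.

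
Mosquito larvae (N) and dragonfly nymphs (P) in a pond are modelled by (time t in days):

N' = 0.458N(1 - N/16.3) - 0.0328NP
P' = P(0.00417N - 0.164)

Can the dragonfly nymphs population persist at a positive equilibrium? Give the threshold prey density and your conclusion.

Threshold N = 39.3; K < 39.3, so no, the predator goes extinct.

The predator equation gives dP/dt > 0 only when N > 0.164/0.00417 = 39.3.
Without the predator, N → K = 16.3. Since 16.3 < 39.3, the predator cannot invade.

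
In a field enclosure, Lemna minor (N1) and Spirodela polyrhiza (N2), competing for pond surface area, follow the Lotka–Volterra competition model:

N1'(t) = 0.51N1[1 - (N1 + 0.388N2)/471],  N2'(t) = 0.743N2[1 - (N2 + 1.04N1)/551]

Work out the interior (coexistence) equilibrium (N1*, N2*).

Setting both brackets to zero gives the nullclines N1 + 0.388N2 = 471 and 1.04N1 + N2 = 551.
Substituting N2 = 551 - 1.04N1 into the first: N1(1 - 0.388·1.04) = 471 - 0.388·551.
So N1* = 257/0.596 = 431, and then N2* = 551 - 1.04·431 = 103.

N1* ≈ 431, N2* ≈ 103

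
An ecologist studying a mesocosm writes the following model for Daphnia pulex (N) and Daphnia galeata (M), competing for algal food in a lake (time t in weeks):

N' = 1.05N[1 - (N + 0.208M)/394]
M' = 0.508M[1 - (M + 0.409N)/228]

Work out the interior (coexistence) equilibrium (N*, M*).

Setting both brackets to zero gives the nullclines N + 0.208M = 394 and 0.409N + M = 228.
Substituting M = 228 - 0.409N into the first: N(1 - 0.208·0.409) = 394 - 0.208·228.
So N* = 347/0.915 = 379, and then M* = 228 - 0.409·379 = 73.1.

N* ≈ 379, M* ≈ 73.1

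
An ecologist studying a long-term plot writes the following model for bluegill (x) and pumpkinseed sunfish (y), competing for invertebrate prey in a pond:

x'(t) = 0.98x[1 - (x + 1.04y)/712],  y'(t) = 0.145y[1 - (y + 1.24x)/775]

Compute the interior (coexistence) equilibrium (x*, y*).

Setting both brackets to zero gives the nullclines x + 1.04y = 712 and 1.24x + y = 775.
Substituting y = 775 - 1.24x into the first: x(1 - 1.04·1.24) = 712 - 1.04·775.
So x* = -94/-0.29 = 325, and then y* = 775 - 1.24·325 = 373.

x* ≈ 325, y* ≈ 373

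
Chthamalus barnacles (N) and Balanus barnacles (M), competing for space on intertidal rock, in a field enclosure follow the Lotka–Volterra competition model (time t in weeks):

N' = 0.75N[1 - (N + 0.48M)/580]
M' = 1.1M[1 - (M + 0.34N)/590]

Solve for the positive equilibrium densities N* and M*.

Setting both brackets to zero gives the nullclines N + 0.48M = 580 and 0.34N + M = 590.
Substituting M = 590 - 0.34N into the first: N(1 - 0.48·0.34) = 580 - 0.48·590.
So N* = 297/0.837 = 355, and then M* = 590 - 0.34·355 = 469.

N* ≈ 355, M* ≈ 469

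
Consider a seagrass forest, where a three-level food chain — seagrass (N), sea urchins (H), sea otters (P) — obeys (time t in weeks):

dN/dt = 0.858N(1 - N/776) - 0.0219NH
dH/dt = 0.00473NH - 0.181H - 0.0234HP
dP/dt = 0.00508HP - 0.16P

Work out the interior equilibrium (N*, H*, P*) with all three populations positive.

From dP/dt = 0: 0.00508H* = 0.16, so H* = 31.5.
From dN/dt = 0: 0.858(1 - N*/776) = 0.0219·31.5, giving N* = 776·(1 - 0.804) = 152.
From dH/dt = 0: 0.00473·152 - 0.181 = 0.0234P*, so P* = 0.539/0.0234 = 23.

N* ≈ 152, H* ≈ 31.5, P* ≈ 23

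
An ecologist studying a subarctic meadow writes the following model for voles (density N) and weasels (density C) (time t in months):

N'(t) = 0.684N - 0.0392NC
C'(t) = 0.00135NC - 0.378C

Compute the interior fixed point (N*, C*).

Set dC/dt = 0 with C > 0: 0.00135N - 0.378 = 0, so N* = 0.378/0.00135 = 280.
Set dN/dt = 0 with N > 0: 0.684 - 0.0392C = 0, so C* = 0.684/0.0392 = 17.4.

N* ≈ 280, C* ≈ 17.4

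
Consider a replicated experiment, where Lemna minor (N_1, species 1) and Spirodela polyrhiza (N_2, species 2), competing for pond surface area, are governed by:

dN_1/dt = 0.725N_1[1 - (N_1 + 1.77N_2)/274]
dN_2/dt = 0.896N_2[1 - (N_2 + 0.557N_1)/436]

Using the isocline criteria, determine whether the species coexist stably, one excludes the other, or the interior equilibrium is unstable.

species 2 excludes species 1

Compare the nullcline intercepts: K1/α12 = 274/1.77 = 155 < K2 = 436; K2/α21 = 436/0.557 = 783 > K1 = 274.
Since the inequalities point opposite ways, species 2 can invade but species 1 cannot.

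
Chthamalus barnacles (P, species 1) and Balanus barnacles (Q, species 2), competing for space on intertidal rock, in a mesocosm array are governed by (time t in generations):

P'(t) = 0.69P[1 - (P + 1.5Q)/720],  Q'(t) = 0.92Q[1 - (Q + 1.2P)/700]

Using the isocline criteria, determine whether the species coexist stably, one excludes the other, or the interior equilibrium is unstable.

Compare the nullcline intercepts: K1/α12 = 720/1.5 = 480 < K2 = 700; K2/α21 = 700/1.2 = 583 < K1 = 720.
Since both are reversed, neither can invade when rare; the interior point is a saddle.

unstable coexistence (outcome depends on initial conditions)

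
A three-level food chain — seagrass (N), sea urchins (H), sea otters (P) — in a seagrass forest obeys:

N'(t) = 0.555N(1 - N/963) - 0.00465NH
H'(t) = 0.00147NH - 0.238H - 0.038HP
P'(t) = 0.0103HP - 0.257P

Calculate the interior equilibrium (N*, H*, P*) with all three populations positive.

From dP/dt = 0: 0.0103H* = 0.257, so H* = 25.
From dN/dt = 0: 0.555(1 - N*/963) = 0.00465·25, giving N* = 963·(1 - 0.209) = 762.
From dH/dt = 0: 0.00147·762 - 0.238 = 0.038P*, so P* = 0.882/0.038 = 23.2.

N* ≈ 762, H* ≈ 25, P* ≈ 23.2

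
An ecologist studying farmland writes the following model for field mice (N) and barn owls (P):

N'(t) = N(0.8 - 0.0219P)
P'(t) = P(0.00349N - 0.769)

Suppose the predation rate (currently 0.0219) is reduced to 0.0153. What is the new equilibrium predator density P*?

At the interior fixed point, setting dN/dt = 0 with N > 0 fixes P* = (prey growth rate)/(NP coefficient) — independent of the other coefficients.
With the change, P* = 0.8/0.0153 = 52.3; it rises from 36.5.

P* ≈ 52.3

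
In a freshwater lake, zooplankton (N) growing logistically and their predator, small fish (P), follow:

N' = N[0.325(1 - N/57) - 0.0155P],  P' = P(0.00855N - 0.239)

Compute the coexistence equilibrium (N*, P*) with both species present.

N* ≈ 28, P* ≈ 10.7

From dP/dt = 0 with P > 0: 0.00855N* = 0.239, so N* = 28.
Substitute into dN/dt = 0: 0.325(1 - 28/57) = 0.0155P*.
The bracket is 0.51, giving P* = 0.166/0.0155 = 10.7.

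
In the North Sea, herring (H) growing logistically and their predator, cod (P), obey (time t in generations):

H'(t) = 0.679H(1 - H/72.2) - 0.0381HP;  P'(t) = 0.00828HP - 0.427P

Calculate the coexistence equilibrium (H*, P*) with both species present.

From dP/dt = 0 with P > 0: 0.00828H* = 0.427, so H* = 51.6.
Substitute into dH/dt = 0: 0.679(1 - 51.6/72.2) = 0.0381P*.
The bracket is 0.286, giving P* = 0.194/0.0381 = 5.09.

H* ≈ 51.6, P* ≈ 5.09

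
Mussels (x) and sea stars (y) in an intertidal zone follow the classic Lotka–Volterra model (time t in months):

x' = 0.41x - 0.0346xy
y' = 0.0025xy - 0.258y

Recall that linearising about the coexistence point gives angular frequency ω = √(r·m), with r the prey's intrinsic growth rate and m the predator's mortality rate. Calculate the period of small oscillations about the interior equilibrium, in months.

Here r = 0.41 and m = 0.258, so r·m = 0.106.
ω = √0.106 = 0.325 per month, hence T = 2π/ω ≈ 19.3 months.

T ≈ 19.3 months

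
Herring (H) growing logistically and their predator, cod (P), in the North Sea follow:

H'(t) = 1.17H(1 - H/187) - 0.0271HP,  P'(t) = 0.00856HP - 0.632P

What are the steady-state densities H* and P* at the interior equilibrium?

H* ≈ 73.8, P* ≈ 26.1

From dP/dt = 0 with P > 0: 0.00856H* = 0.632, so H* = 73.8.
Substitute into dH/dt = 0: 1.17(1 - 73.8/187) = 0.0271P*.
The bracket is 0.605, giving P* = 0.708/0.0271 = 26.1.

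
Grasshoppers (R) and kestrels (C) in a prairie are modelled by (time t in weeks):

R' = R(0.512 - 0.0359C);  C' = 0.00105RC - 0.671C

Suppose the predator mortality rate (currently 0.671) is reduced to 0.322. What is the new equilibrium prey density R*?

At the interior fixed point, setting dC/dt = 0 with C > 0 fixes R* = (predator death rate)/(RC coefficient) — independent of the other coefficients.
With the change, R* = 0.322/0.00105 = 307; it falls from 639.

R* ≈ 307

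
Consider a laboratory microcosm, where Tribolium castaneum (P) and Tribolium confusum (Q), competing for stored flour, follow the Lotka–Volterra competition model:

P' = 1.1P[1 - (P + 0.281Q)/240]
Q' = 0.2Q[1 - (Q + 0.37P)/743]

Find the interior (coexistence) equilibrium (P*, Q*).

P* ≈ 34.8, Q* ≈ 730

Setting both brackets to zero gives the nullclines P + 0.281Q = 240 and 0.37P + Q = 743.
Substituting Q = 743 - 0.37P into the first: P(1 - 0.281·0.37) = 240 - 0.281·743.
So P* = 31.2/0.896 = 34.8, and then Q* = 743 - 0.37·34.8 = 730.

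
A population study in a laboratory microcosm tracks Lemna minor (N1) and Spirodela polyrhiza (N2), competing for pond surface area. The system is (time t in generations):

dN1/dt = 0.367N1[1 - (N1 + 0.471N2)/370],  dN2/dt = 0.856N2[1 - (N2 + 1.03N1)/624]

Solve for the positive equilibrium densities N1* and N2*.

Setting both brackets to zero gives the nullclines N1 + 0.471N2 = 370 and 1.03N1 + N2 = 624.
Substituting N2 = 624 - 1.03N1 into the first: N1(1 - 0.471·1.03) = 370 - 0.471·624.
So N1* = 76.1/0.515 = 148, and then N2* = 624 - 1.03·148 = 472.

N1* ≈ 148, N2* ≈ 472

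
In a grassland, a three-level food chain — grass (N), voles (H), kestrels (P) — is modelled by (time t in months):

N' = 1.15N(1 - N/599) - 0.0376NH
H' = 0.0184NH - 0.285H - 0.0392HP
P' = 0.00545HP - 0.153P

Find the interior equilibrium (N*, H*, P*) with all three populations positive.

From dP/dt = 0: 0.00545H* = 0.153, so H* = 28.1.
From dN/dt = 0: 1.15(1 - N*/599) = 0.0376·28.1, giving N* = 599·(1 - 0.918) = 49.2.
From dH/dt = 0: 0.0184·49.2 - 0.285 = 0.0392P*, so P* = 0.62/0.0392 = 15.8.

N* ≈ 49.2, H* ≈ 28.1, P* ≈ 15.8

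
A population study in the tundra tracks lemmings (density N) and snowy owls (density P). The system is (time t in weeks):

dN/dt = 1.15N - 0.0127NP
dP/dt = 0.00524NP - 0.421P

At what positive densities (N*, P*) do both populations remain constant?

Set dP/dt = 0 with P > 0: 0.00524N - 0.421 = 0, so N* = 0.421/0.00524 = 80.3.
Set dN/dt = 0 with N > 0: 1.15 - 0.0127P = 0, so P* = 1.15/0.0127 = 90.6.

N* ≈ 80.3, P* ≈ 90.6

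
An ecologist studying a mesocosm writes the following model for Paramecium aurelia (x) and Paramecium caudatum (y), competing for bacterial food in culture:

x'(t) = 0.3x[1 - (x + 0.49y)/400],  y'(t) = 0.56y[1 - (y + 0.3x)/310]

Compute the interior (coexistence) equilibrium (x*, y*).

x* ≈ 291, y* ≈ 223

Setting both brackets to zero gives the nullclines x + 0.49y = 400 and 0.3x + y = 310.
Substituting y = 310 - 0.3x into the first: x(1 - 0.49·0.3) = 400 - 0.49·310.
So x* = 248/0.853 = 291, and then y* = 310 - 0.3·291 = 223.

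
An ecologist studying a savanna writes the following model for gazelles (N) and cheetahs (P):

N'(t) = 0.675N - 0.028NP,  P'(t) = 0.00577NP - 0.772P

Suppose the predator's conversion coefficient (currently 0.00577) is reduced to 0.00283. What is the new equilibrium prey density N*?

At the interior fixed point, setting dP/dt = 0 with P > 0 fixes N* = (predator death rate)/(NP coefficient) — independent of the other coefficients.
With the change, N* = 0.772/0.00283 = 273; it rises from 134.

N* ≈ 273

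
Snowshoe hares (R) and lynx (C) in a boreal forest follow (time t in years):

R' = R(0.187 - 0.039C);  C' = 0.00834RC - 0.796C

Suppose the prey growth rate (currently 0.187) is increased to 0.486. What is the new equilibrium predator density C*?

C* ≈ 12.5

At the interior fixed point, setting dR/dt = 0 with R > 0 fixes C* = (prey growth rate)/(RC coefficient) — independent of the other coefficients.
With the change, C* = 0.486/0.039 = 12.5; it rises from 4.79.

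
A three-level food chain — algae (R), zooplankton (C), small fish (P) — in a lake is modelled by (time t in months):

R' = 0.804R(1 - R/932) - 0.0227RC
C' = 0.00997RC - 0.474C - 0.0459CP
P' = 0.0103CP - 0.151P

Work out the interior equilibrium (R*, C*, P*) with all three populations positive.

From dP/dt = 0: 0.0103C* = 0.151, so C* = 14.7.
From dR/dt = 0: 0.804(1 - R*/932) = 0.0227·14.7, giving R* = 932·(1 - 0.414) = 546.
From dC/dt = 0: 0.00997·546 - 0.474 = 0.0459P*, so P* = 4.97/0.0459 = 108.

R* ≈ 546, C* ≈ 14.7, P* ≈ 108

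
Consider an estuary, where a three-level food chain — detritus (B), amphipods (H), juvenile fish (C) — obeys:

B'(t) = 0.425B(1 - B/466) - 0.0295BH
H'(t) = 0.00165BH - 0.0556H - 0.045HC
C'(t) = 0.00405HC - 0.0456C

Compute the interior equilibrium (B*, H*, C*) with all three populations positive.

B* ≈ 102, H* ≈ 11.3, C* ≈ 2.5

From dC/dt = 0: 0.00405H* = 0.0456, so H* = 11.3.
From dB/dt = 0: 0.425(1 - B*/466) = 0.0295·11.3, giving B* = 466·(1 - 0.782) = 102.
From dH/dt = 0: 0.00165·102 - 0.0556 = 0.045C*, so C* = 0.112/0.045 = 2.5.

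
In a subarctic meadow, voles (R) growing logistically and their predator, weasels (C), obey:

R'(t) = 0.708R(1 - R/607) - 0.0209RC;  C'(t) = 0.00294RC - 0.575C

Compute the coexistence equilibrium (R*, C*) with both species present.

From dC/dt = 0 with C > 0: 0.00294R* = 0.575, so R* = 196.
Substitute into dR/dt = 0: 0.708(1 - 196/607) = 0.0209C*.
The bracket is 0.678, giving C* = 0.48/0.0209 = 23.

R* ≈ 196, C* ≈ 23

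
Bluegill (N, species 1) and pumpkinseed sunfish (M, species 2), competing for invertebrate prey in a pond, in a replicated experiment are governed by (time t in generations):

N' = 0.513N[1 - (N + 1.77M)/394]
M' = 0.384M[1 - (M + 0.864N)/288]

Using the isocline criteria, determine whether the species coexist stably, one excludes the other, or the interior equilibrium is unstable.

Compare the nullcline intercepts: K1/α12 = 394/1.77 = 223 < K2 = 288; K2/α21 = 288/0.864 = 333 < K1 = 394.
Since both are reversed, neither can invade when rare; the interior point is a saddle.

unstable coexistence (outcome depends on initial conditions)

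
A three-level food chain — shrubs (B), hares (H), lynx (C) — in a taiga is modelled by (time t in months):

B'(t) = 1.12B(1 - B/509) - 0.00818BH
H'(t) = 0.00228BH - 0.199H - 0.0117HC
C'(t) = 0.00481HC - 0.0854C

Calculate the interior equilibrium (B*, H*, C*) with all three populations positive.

B* ≈ 443, H* ≈ 17.8, C* ≈ 69.3

From dC/dt = 0: 0.00481H* = 0.0854, so H* = 17.8.
From dB/dt = 0: 1.12(1 - B*/509) = 0.00818·17.8, giving B* = 509·(1 - 0.13) = 443.
From dH/dt = 0: 0.00228·443 - 0.199 = 0.0117C*, so C* = 0.811/0.0117 = 69.3.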